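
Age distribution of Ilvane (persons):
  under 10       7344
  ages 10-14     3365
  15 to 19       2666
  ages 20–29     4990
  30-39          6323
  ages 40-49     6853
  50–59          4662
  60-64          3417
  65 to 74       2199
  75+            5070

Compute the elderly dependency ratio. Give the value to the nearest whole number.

Old-age dependency ratio: 25

0–14: 7344 + 3365 = 10709
15–64: 2666 + 4990 + 6323 + 6853 + 4662 + 3417 = 28911
65+: 2199 + 5070 = 7269
Old-age dependency ratio = 7269 / 28911 × 100 = 25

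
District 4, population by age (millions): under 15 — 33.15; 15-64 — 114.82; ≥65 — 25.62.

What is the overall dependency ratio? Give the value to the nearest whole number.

Total dependency ratio: 51

Total dependency ratio = (33.15 + 25.62) / 114.82 × 100 = 58.77 / 114.82 × 100 = 51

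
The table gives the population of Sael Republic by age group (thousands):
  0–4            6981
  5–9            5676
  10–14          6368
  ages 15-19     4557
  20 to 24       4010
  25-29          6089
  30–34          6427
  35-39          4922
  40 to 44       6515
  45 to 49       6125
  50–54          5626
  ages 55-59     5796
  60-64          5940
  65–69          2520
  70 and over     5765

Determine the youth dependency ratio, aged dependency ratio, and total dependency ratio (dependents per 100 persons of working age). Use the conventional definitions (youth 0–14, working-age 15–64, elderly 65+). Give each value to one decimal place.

0–14: 6981 + 5676 + 6368 = 19025
15–64: 4557 + 4010 + 6089 + 6427 + 4922 + 6515 + 6125 + 5626 + 5796 + 5940 = 56007
65+: 2520 + 5765 = 8285
Youth dependency ratio = 19025 / 56007 × 100 = 34.0
Old-age dependency ratio = 8285 / 56007 × 100 = 14.8
Total dependency ratio = (19025 + 8285) / 56007 × 100 = 27310 / 56007 × 100 = 48.8

Youth dependency ratio: 34.0
Old-age dependency ratio: 14.8
Total dependency ratio: 48.8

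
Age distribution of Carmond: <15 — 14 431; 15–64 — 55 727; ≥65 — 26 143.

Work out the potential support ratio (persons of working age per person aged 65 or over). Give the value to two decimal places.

Potential support ratio = 55 727 / 26 143 = 2.13

Potential support ratio: 2.13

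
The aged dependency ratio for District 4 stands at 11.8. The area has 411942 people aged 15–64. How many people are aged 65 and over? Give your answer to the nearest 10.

Old-age dependency ratio = elderly / working-age × 100
11.8 = E / 411942 × 100
⇒ 48610

Aged 65 and over: 48610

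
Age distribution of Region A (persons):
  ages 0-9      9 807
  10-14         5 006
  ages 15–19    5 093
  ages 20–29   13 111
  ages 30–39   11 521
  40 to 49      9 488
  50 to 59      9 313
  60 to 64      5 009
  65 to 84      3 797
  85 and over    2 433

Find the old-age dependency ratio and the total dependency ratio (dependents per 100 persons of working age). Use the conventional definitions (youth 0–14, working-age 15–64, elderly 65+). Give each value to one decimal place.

Old-age dependency ratio: 11.6
Total dependency ratio: 39.3

0–14: 9 807 + 5 006 = 14 813
15–64: 5 093 + 13 111 + 11 521 + 9 488 + 9 313 + 5 009 = 53 535
65+: 3 797 + 2 433 = 6 230
Old-age dependency ratio = 6 230 / 53 535 × 100 = 11.6
Total dependency ratio = (14 813 + 6 230) / 53 535 × 100 = 21 043 / 53 535 × 100 = 39.3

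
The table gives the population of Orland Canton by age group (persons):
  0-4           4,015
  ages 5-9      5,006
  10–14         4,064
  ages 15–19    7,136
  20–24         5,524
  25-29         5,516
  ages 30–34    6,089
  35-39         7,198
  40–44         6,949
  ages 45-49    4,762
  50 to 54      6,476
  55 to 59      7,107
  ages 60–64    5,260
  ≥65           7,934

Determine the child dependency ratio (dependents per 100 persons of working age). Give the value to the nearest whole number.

0–14: 4,015 + 5,006 + 4,064 = 13,085
15–64: 7,136 + 5,524 + 5,516 + 6,089 + 7,198 + 6,949 + 4,762 + 6,476 + 7,107 + 5,260 = 62,017
65+: 7,934
Youth dependency ratio = 13,085 / 62,017 × 100 = 21

Youth dependency ratio: 21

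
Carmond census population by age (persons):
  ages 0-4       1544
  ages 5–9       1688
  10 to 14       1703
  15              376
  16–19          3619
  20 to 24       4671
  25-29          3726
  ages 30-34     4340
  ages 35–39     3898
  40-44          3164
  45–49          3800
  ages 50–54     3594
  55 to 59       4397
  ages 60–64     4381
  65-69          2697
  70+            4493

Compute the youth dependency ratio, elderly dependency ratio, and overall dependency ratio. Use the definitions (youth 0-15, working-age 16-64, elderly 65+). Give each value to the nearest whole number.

0–15: 1544 + 1688 + 1703 + 376 = 5311
16–64: 3619 + 4671 + 3726 + 4340 + 3898 + 3164 + 3800 + 3594 + 4397 + 4381 = 39590
65+: 2697 + 4493 = 7190
Youth dependency ratio = 5311 / 39590 × 100 = 13
Old-age dependency ratio = 7190 / 39590 × 100 = 18
Total dependency ratio = (5311 + 7190) / 39590 × 100 = 12501 / 39590 × 100 = 32

Youth dependency ratio: 13
Old-age dependency ratio: 18
Total dependency ratio: 32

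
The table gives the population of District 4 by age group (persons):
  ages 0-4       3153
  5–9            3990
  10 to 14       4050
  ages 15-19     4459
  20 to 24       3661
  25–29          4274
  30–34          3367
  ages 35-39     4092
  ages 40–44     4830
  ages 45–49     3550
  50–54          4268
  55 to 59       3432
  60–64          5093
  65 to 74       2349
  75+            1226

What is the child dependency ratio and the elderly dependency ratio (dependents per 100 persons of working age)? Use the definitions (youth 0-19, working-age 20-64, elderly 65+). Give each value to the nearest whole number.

0–19: 3153 + 3990 + 4050 + 4459 = 15652
20–64: 3661 + 4274 + 3367 + 4092 + 4830 + 3550 + 4268 + 3432 + 5093 = 36567
65+: 2349 + 1226 = 3575
Youth dependency ratio = 15652 / 36567 × 100 = 43
Old-age dependency ratio = 3575 / 36567 × 100 = 10

Youth dependency ratio: 43
Old-age dependency ratio: 10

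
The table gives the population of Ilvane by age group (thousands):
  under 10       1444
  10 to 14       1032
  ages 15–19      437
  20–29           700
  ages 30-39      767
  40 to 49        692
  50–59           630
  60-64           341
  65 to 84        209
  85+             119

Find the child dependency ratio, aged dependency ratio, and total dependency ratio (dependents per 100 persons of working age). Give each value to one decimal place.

0–14: 1444 + 1032 = 2476
15–64: 437 + 700 + 767 + 692 + 630 + 341 = 3567
65+: 209 + 119 = 328
Youth dependency ratio = 2476 / 3567 × 100 = 69.4
Old-age dependency ratio = 328 / 3567 × 100 = 9.2
Total dependency ratio = (2476 + 328) / 3567 × 100 = 2804 / 3567 × 100 = 78.6

Youth dependency ratio: 69.4
Old-age dependency ratio: 9.2
Total dependency ratio: 78.6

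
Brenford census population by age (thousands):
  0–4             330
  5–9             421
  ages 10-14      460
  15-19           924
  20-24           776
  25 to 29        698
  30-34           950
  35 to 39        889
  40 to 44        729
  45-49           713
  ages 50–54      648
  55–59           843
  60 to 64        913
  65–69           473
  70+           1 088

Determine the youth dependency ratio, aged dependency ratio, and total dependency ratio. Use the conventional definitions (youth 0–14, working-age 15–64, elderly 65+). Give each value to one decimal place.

0–14: 330 + 421 + 460 = 1 211
15–64: 924 + 776 + 698 + 950 + 889 + 729 + 713 + 648 + 843 + 913 = 8 083
65+: 473 + 1 088 = 1 561
Youth dependency ratio = 1 211 / 8 083 × 100 = 15.0
Old-age dependency ratio = 1 561 / 8 083 × 100 = 19.3
Total dependency ratio = (1 211 + 1 561) / 8 083 × 100 = 2 772 / 8 083 × 100 = 34.3

Youth dependency ratio: 15.0
Old-age dependency ratio: 19.3
Total dependency ratio: 34.3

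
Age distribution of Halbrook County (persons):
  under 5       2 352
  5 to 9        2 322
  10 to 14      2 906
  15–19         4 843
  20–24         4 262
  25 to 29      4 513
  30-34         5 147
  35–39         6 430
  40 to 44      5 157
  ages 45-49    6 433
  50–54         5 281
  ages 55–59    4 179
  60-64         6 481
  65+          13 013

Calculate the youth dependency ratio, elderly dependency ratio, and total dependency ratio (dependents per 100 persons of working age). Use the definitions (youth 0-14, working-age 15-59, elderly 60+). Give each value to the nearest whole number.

0–14: 2 352 + 2 322 + 2 906 = 7 580
15–59: 4 843 + 4 262 + 4 513 + 5 147 + 6 430 + 5 157 + 6 433 + 5 281 + 4 179 = 46 245
60+: 6 481 + 13 013 = 19 494
Youth dependency ratio = 7 580 / 46 245 × 100 = 16
Old-age dependency ratio = 19 494 / 46 245 × 100 = 42
Total dependency ratio = (7 580 + 19 494) / 46 245 × 100 = 27 074 / 46 245 × 100 = 59

Youth dependency ratio: 16
Old-age dependency ratio: 42
Total dependency ratio: 59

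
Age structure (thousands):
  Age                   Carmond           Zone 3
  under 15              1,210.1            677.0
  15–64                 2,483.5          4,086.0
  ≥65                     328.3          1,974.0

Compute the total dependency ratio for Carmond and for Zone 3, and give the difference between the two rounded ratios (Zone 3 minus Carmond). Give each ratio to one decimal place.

Carmond: 61.9
Zone 3: 64.9
Difference: +3.0

Carmond: (1,210.1 + 328.3) / 2,483.5 × 100 = 1,538.4 / 2,483.5 × 100 = 61.9
Zone 3: (677.0 + 1,974.0) / 4,086.0 × 100 = 2,651.0 / 4,086.0 × 100 = 64.9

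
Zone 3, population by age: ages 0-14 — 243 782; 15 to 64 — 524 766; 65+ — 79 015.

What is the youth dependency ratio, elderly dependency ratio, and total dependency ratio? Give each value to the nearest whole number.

Youth dependency ratio: 46
Old-age dependency ratio: 15
Total dependency ratio: 62

Youth dependency ratio = 243 782 / 524 766 × 100 = 46
Old-age dependency ratio = 79 015 / 524 766 × 100 = 15
Total dependency ratio = (243 782 + 79 015) / 524 766 × 100 = 322 797 / 524 766 × 100 = 62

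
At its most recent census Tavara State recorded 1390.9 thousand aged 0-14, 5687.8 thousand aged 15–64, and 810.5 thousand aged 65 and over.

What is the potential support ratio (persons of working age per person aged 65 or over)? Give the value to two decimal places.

Potential support ratio = 5687.8 / 810.5 = 7.02

Potential support ratio: 7.02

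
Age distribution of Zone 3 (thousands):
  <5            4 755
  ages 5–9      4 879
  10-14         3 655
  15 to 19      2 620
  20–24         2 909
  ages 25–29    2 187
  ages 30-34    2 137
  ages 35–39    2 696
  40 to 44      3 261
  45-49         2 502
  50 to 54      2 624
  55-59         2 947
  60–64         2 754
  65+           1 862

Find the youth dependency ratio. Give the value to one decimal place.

Youth dependency ratio: 49.9

0–14: 4 755 + 4 879 + 3 655 = 13 289
15–64: 2 620 + 2 909 + 2 187 + 2 137 + 2 696 + 3 261 + 2 502 + 2 624 + 2 947 + 2 754 = 26 637
65+: 1 862
Youth dependency ratio = 13 289 / 26 637 × 100 = 49.9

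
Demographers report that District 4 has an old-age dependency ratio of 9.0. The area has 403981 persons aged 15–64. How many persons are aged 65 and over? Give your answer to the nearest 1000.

Old-age dependency ratio = elderly / working-age × 100
9.0 = E / 403981 × 100
⇒ 36000

Aged 65 and over: 36000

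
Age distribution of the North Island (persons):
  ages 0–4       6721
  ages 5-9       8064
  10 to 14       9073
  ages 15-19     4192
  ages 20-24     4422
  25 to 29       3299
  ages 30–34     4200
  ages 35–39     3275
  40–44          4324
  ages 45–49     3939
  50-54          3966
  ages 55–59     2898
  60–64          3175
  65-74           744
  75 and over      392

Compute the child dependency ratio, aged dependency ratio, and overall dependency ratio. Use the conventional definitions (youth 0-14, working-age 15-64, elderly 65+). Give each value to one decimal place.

0–14: 6721 + 8064 + 9073 = 23858
15–64: 4192 + 4422 + 3299 + 4200 + 3275 + 4324 + 3939 + 3966 + 2898 + 3175 = 37690
65+: 744 + 392 = 1136
Youth dependency ratio = 23858 / 37690 × 100 = 63.3
Old-age dependency ratio = 1136 / 37690 × 100 = 3.0
Total dependency ratio = (23858 + 1136) / 37690 × 100 = 24994 / 37690 × 100 = 66.3

Youth dependency ratio: 63.3
Old-age dependency ratio: 3.0
Total dependency ratio: 66.3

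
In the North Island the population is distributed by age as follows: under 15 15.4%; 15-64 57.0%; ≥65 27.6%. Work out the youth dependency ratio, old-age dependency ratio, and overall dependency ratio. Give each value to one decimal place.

Youth dependency ratio = 15.4 / 57.0 × 100 = 27.0
Old-age dependency ratio = 27.6 / 57.0 × 100 = 48.4
Total dependency ratio = (15.4 + 27.6) / 57.0 × 100 = 43.0 / 57.0 × 100 = 75.4

Youth dependency ratio: 27.0
Old-age dependency ratio: 48.4
Total dependency ratio: 75.4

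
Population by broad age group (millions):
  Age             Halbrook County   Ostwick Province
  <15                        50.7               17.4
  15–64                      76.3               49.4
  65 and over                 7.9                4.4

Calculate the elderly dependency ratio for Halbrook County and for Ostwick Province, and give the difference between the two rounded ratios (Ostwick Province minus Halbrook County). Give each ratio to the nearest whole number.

Halbrook County: 10
Ostwick Province: 9
Difference: -1

Halbrook County: 7.9 / 76.3 × 100 = 10
Ostwick Province: 4.4 / 49.4 × 100 = 9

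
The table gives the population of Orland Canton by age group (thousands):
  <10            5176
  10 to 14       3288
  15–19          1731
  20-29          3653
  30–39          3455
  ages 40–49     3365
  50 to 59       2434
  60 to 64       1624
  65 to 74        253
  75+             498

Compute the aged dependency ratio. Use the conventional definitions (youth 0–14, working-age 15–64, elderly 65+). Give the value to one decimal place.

0–14: 5176 + 3288 = 8464
15–64: 1731 + 3653 + 3455 + 3365 + 2434 + 1624 = 16262
65+: 253 + 498 = 751
Old-age dependency ratio = 751 / 16262 × 100 = 4.6

Old-age dependency ratio: 4.6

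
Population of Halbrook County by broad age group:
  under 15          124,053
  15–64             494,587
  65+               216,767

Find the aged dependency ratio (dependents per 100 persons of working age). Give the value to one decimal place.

Old-age dependency ratio = 216,767 / 494,587 × 100 = 43.8

Old-age dependency ratio: 43.8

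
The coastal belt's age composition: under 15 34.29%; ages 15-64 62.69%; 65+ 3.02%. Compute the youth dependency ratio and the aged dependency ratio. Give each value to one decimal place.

Youth dependency ratio = 34.29 / 62.69 × 100 = 54.7
Old-age dependency ratio = 3.02 / 62.69 × 100 = 4.8

Youth dependency ratio: 54.7
Old-age dependency ratio: 4.8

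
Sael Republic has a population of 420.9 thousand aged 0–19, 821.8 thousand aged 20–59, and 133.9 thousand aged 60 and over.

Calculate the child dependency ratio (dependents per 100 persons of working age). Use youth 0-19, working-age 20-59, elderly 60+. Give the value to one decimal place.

Youth dependency ratio: 51.2

Youth dependency ratio = 420.9 / 821.8 × 100 = 51.2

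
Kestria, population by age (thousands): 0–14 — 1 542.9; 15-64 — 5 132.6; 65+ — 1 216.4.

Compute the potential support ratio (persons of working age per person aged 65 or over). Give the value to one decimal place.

Potential support ratio = 5 132.6 / 1 216.4 = 4.2

Potential support ratio: 4.2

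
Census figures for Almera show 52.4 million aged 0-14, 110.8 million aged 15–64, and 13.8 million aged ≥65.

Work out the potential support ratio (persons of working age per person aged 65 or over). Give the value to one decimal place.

Potential support ratio: 8.0

Potential support ratio = 110.8 / 13.8 = 8.0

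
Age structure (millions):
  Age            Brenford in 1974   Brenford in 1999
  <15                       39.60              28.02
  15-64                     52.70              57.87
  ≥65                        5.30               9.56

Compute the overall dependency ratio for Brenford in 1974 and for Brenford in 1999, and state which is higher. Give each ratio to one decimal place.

Brenford in 1974: 85.2
Brenford in 1999: 64.9
Higher: Brenford in 1974

Brenford in 1974: (39.60 + 5.30) / 52.70 × 100 = 44.90 / 52.70 × 100 = 85.2
Brenford in 1999: (28.02 + 9.56) / 57.87 × 100 = 37.58 / 57.87 × 100 = 64.9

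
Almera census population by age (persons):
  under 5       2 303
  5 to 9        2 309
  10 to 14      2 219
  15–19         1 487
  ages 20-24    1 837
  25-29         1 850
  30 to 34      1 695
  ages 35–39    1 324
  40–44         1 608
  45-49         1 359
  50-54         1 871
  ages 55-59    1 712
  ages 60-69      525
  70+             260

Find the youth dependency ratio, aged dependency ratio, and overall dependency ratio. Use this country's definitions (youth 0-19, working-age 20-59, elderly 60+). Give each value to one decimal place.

0–19: 2 303 + 2 309 + 2 219 + 1 487 = 8 318
20–59: 1 837 + 1 850 + 1 695 + 1 324 + 1 608 + 1 359 + 1 871 + 1 712 = 13 256
60+: 525 + 260 = 785
Youth dependency ratio = 8 318 / 13 256 × 100 = 62.7
Old-age dependency ratio = 785 / 13 256 × 100 = 5.9
Total dependency ratio = (8 318 + 785) / 13 256 × 100 = 9 103 / 13 256 × 100 = 68.7

Youth dependency ratio: 62.7
Old-age dependency ratio: 5.9
Total dependency ratio: 68.7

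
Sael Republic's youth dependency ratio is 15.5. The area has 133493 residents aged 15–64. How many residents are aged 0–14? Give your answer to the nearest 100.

Aged 0–14: 20700

Youth dependency ratio = youth / working-age × 100
15.5 = Y / 133493 × 100
⇒ 20700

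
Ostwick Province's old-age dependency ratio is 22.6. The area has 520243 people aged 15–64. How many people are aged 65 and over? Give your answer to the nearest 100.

Aged 65 and over: 117600

Old-age dependency ratio = elderly / working-age × 100
22.6 = E / 520243 × 100
⇒ 117600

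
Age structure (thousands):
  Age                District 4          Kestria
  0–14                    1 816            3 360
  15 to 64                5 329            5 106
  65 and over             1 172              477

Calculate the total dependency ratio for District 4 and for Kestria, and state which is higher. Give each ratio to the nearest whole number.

District 4: (1 816 + 1 172) / 5 329 × 100 = 2 988 / 5 329 × 100 = 56
Kestria: (3 360 + 477) / 5 106 × 100 = 3 837 / 5 106 × 100 = 75

District 4: 56
Kestria: 75
Higher: Kestria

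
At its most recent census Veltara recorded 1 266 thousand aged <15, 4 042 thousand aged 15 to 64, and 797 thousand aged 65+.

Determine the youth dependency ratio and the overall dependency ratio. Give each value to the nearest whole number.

Youth dependency ratio: 31
Total dependency ratio: 51

Youth dependency ratio = 1 266 / 4 042 × 100 = 31
Total dependency ratio = (1 266 + 797) / 4 042 × 100 = 2 063 / 4 042 × 100 = 51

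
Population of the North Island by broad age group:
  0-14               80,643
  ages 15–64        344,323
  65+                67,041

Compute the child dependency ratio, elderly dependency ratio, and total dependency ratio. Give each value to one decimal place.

Youth dependency ratio = 80,643 / 344,323 × 100 = 23.4
Old-age dependency ratio = 67,041 / 344,323 × 100 = 19.5
Total dependency ratio = (80,643 + 67,041) / 344,323 × 100 = 147,684 / 344,323 × 100 = 42.9

Youth dependency ratio: 23.4
Old-age dependency ratio: 19.5
Total dependency ratio: 42.9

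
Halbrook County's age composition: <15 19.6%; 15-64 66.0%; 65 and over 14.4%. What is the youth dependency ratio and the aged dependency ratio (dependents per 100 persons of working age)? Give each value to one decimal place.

Youth dependency ratio: 29.7
Old-age dependency ratio: 21.8

Youth dependency ratio = 19.6 / 66.0 × 100 = 29.7
Old-age dependency ratio = 14.4 / 66.0 × 100 = 21.8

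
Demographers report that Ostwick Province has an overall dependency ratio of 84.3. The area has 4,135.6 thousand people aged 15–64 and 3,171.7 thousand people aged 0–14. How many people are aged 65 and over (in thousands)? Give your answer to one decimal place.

Aged 65 and over: 314.6

Total dependency ratio = (youth + elderly) / working-age × 100
84.3 = (3,171.7 + E) / 4,135.6 × 100
⇒ 314.6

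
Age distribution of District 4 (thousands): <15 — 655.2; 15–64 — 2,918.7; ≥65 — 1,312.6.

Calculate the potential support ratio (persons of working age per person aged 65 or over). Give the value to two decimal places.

Potential support ratio: 2.22

Potential support ratio = 2,918.7 / 1,312.6 = 2.22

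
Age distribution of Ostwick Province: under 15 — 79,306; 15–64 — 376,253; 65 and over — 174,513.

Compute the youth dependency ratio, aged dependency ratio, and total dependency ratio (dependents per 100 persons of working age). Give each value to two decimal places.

Youth dependency ratio = 79,306 / 376,253 × 100 = 21.08
Old-age dependency ratio = 174,513 / 376,253 × 100 = 46.38
Total dependency ratio = (79,306 + 174,513) / 376,253 × 100 = 253,819 / 376,253 × 100 = 67.46

Youth dependency ratio: 21.08
Old-age dependency ratio: 46.38
Total dependency ratio: 67.46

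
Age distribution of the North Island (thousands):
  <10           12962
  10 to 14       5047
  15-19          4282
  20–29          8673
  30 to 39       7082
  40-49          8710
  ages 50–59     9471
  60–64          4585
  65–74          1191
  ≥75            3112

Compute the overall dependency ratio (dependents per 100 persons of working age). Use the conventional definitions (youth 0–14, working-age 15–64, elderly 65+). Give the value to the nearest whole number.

0–14: 12962 + 5047 = 18009
15–64: 4282 + 8673 + 7082 + 8710 + 9471 + 4585 = 42803
65+: 1191 + 3112 = 4303
Total dependency ratio = (18009 + 4303) / 42803 × 100 = 22312 / 42803 × 100 = 52

Total dependency ratio: 52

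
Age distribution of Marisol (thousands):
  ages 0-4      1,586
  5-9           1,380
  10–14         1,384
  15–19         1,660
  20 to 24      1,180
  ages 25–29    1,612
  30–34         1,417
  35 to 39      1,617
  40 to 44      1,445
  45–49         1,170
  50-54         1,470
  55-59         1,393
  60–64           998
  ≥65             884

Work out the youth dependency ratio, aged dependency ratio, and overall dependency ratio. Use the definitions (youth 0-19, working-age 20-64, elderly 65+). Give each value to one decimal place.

0–19: 1,586 + 1,380 + 1,384 + 1,660 = 6,010
20–64: 1,180 + 1,612 + 1,417 + 1,617 + 1,445 + 1,170 + 1,470 + 1,393 + 998 = 12,302
65+: 884
Youth dependency ratio = 6,010 / 12,302 × 100 = 48.9
Old-age dependency ratio = 884 / 12,302 × 100 = 7.2
Total dependency ratio = (6,010 + 884) / 12,302 × 100 = 6,894 / 12,302 × 100 = 56.0

Youth dependency ratio: 48.9
Old-age dependency ratio: 7.2
Total dependency ratio: 56.0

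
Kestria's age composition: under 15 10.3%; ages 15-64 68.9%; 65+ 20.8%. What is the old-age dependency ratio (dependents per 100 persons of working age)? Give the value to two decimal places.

Old-age dependency ratio: 30.19

Old-age dependency ratio = 20.8 / 68.9 × 100 = 30.19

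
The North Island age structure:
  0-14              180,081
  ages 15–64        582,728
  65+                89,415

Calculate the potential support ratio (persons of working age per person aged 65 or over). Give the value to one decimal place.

Potential support ratio: 6.5

Potential support ratio = 582,728 / 89,415 = 6.5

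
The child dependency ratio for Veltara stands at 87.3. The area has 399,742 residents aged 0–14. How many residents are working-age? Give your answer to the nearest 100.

Youth dependency ratio = youth / working-age × 100
87.3 = 399,742 / W × 100
⇒ 457,900

Working-age: 457,900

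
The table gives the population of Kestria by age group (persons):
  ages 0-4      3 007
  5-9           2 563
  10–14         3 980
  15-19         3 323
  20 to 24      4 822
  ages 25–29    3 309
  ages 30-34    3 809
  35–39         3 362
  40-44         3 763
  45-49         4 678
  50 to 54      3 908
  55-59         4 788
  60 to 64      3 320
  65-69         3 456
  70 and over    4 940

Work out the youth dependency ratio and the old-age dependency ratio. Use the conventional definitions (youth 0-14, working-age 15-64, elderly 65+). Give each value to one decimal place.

Youth dependency ratio: 24.4
Old-age dependency ratio: 21.5

0–14: 3 007 + 2 563 + 3 980 = 9 550
15–64: 3 323 + 4 822 + 3 309 + 3 809 + 3 362 + 3 763 + 4 678 + 3 908 + 4 788 + 3 320 = 39 082
65+: 3 456 + 4 940 = 8 396
Youth dependency ratio = 9 550 / 39 082 × 100 = 24.4
Old-age dependency ratio = 8 396 / 39 082 × 100 = 21.5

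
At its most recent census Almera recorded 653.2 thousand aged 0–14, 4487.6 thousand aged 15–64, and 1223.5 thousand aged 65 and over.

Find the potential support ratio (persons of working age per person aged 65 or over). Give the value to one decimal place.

Potential support ratio = 4487.6 / 1223.5 = 3.7

Potential support ratio: 3.7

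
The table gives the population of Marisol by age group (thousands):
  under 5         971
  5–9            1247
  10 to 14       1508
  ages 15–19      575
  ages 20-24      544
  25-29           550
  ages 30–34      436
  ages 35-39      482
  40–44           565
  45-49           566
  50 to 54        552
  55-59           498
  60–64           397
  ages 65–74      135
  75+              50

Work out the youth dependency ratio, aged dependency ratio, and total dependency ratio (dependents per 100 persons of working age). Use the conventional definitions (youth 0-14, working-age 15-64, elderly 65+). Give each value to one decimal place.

Youth dependency ratio: 72.1
Old-age dependency ratio: 3.6
Total dependency ratio: 75.7

0–14: 971 + 1247 + 1508 = 3726
15–64: 575 + 544 + 550 + 436 + 482 + 565 + 566 + 552 + 498 + 397 = 5165
65+: 135 + 50 = 185
Youth dependency ratio = 3726 / 5165 × 100 = 72.1
Old-age dependency ratio = 185 / 5165 × 100 = 3.6
Total dependency ratio = (3726 + 185) / 5165 × 100 = 3911 / 5165 × 100 = 75.7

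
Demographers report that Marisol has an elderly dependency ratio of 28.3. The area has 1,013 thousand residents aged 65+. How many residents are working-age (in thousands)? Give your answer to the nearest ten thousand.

Old-age dependency ratio = elderly / working-age × 100
28.3 = 1,013 / W × 100
⇒ 3,580

Working-age: 3,580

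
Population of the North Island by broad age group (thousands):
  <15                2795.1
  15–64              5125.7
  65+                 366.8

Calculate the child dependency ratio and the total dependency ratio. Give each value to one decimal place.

Youth dependency ratio = 2795.1 / 5125.7 × 100 = 54.5
Total dependency ratio = (2795.1 + 366.8) / 5125.7 × 100 = 3161.9 / 5125.7 × 100 = 61.7

Youth dependency ratio: 54.5
Total dependency ratio: 61.7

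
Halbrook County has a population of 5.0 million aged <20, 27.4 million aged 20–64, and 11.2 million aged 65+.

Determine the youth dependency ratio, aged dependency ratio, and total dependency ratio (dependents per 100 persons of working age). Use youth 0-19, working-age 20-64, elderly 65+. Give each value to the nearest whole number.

Youth dependency ratio: 18
Old-age dependency ratio: 41
Total dependency ratio: 59

Youth dependency ratio = 5.0 / 27.4 × 100 = 18
Old-age dependency ratio = 11.2 / 27.4 × 100 = 41
Total dependency ratio = (5.0 + 11.2) / 27.4 × 100 = 16.2 / 27.4 × 100 = 59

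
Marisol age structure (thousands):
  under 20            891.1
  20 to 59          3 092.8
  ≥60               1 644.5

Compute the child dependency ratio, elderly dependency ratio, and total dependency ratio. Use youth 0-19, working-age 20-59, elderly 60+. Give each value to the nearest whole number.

Youth dependency ratio: 29
Old-age dependency ratio: 53
Total dependency ratio: 82

Youth dependency ratio = 891.1 / 3 092.8 × 100 = 29
Old-age dependency ratio = 1 644.5 / 3 092.8 × 100 = 53
Total dependency ratio = (891.1 + 1 644.5) / 3 092.8 × 100 = 2 535.6 / 3 092.8 × 100 = 82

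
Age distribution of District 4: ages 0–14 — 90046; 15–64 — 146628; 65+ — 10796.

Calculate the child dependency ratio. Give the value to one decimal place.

Youth dependency ratio = 90046 / 146628 × 100 = 61.4

Youth dependency ratio: 61.4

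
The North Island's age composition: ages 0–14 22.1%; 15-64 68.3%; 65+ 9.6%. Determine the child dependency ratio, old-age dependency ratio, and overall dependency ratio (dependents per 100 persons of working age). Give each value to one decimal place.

Youth dependency ratio: 32.4
Old-age dependency ratio: 14.1
Total dependency ratio: 46.4

Youth dependency ratio = 22.1 / 68.3 × 100 = 32.4
Old-age dependency ratio = 9.6 / 68.3 × 100 = 14.1
Total dependency ratio = (22.1 + 9.6) / 68.3 × 100 = 31.7 / 68.3 × 100 = 46.4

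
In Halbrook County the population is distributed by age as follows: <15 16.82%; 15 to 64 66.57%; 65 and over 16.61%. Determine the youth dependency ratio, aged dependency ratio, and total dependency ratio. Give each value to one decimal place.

Youth dependency ratio: 25.3
Old-age dependency ratio: 25.0
Total dependency ratio: 50.2

Youth dependency ratio = 16.82 / 66.57 × 100 = 25.3
Old-age dependency ratio = 16.61 / 66.57 × 100 = 25.0
Total dependency ratio = (16.82 + 16.61) / 66.57 × 100 = 33.43 / 66.57 × 100 = 50.2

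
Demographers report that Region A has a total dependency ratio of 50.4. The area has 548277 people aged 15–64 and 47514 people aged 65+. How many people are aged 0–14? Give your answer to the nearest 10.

Total dependency ratio = (youth + elderly) / working-age × 100
50.4 = (Y + 47514) / 548277 × 100
⇒ 228820

Aged 0–14: 228820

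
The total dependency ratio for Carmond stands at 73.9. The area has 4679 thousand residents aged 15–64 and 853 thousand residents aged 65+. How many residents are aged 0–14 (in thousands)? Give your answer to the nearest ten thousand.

Total dependency ratio = (youth + elderly) / working-age × 100
73.9 = (Y + 853) / 4679 × 100
⇒ 2600

Aged 0–14: 2600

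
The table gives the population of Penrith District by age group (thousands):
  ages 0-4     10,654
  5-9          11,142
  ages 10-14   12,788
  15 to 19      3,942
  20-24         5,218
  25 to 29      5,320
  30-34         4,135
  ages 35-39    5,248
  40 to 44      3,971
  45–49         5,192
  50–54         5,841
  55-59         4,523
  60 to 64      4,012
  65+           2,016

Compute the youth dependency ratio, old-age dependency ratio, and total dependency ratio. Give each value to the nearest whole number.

0–14: 10,654 + 11,142 + 12,788 = 34,584
15–64: 3,942 + 5,218 + 5,320 + 4,135 + 5,248 + 3,971 + 5,192 + 5,841 + 4,523 + 4,012 = 47,402
65+: 2,016
Youth dependency ratio = 34,584 / 47,402 × 100 = 73
Old-age dependency ratio = 2,016 / 47,402 × 100 = 4
Total dependency ratio = (34,584 + 2,016) / 47,402 × 100 = 36,600 / 47,402 × 100 = 77

Youth dependency ratio: 73
Old-age dependency ratio: 4
Total dependency ratio: 77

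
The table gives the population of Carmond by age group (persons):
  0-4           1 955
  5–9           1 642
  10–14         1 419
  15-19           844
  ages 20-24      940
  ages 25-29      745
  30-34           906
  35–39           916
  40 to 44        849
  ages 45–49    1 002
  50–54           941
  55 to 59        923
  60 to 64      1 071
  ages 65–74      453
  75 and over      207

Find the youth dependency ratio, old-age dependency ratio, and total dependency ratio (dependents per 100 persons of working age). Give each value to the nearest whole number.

0–14: 1 955 + 1 642 + 1 419 = 5 016
15–64: 844 + 940 + 745 + 906 + 916 + 849 + 1 002 + 941 + 923 + 1 071 = 9 137
65+: 453 + 207 = 660
Youth dependency ratio = 5 016 / 9 137 × 100 = 55
Old-age dependency ratio = 660 / 9 137 × 100 = 7
Total dependency ratio = (5 016 + 660) / 9 137 × 100 = 5 676 / 9 137 × 100 = 62

Youth dependency ratio: 55
Old-age dependency ratio: 7
Total dependency ratio: 62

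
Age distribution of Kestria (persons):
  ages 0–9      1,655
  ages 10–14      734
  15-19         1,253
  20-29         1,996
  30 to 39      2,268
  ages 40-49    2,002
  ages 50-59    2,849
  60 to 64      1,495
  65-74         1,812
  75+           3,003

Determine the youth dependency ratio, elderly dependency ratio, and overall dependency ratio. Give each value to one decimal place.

0–14: 1,655 + 734 = 2,389
15–64: 1,253 + 1,996 + 2,268 + 2,002 + 2,849 + 1,495 = 11,863
65+: 1,812 + 3,003 = 4,815
Youth dependency ratio = 2,389 / 11,863 × 100 = 20.1
Old-age dependency ratio = 4,815 / 11,863 × 100 = 40.6
Total dependency ratio = (2,389 + 4,815) / 11,863 × 100 = 7,204 / 11,863 × 100 = 60.7

Youth dependency ratio: 20.1
Old-age dependency ratio: 40.6
Total dependency ratio: 60.7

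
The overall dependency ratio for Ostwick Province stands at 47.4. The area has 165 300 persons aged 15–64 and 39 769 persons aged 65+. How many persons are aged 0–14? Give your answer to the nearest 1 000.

Aged 0–14: 39 000

Total dependency ratio = (youth + elderly) / working-age × 100
47.4 = (Y + 39 769) / 165 300 × 100
⇒ 39 000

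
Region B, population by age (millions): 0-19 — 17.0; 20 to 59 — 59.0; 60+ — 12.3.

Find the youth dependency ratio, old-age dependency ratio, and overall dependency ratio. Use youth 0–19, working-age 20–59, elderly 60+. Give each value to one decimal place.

Youth dependency ratio: 28.8
Old-age dependency ratio: 20.8
Total dependency ratio: 49.7

Youth dependency ratio = 17.0 / 59.0 × 100 = 28.8
Old-age dependency ratio = 12.3 / 59.0 × 100 = 20.8
Total dependency ratio = (17.0 + 12.3) / 59.0 × 100 = 29.3 / 59.0 × 100 = 49.7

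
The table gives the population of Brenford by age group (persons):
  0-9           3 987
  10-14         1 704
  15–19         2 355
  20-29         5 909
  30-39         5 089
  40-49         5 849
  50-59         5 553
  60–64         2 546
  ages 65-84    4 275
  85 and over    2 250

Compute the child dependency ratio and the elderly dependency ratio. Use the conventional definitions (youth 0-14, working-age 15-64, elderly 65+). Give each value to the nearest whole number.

0–14: 3 987 + 1 704 = 5 691
15–64: 2 355 + 5 909 + 5 089 + 5 849 + 5 553 + 2 546 = 27 301
65+: 4 275 + 2 250 = 6 525
Youth dependency ratio = 5 691 / 27 301 × 100 = 21
Old-age dependency ratio = 6 525 / 27 301 × 100 = 24

Youth dependency ratio: 21
Old-age dependency ratio: 24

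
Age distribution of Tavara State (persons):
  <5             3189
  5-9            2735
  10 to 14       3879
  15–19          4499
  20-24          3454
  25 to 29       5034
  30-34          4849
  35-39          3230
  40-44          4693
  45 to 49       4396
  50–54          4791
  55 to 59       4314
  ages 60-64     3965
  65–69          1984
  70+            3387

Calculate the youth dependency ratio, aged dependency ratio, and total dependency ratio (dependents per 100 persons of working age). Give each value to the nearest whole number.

Youth dependency ratio: 23
Old-age dependency ratio: 12
Total dependency ratio: 35

0–14: 3189 + 2735 + 3879 = 9803
15–64: 4499 + 3454 + 5034 + 4849 + 3230 + 4693 + 4396 + 4791 + 4314 + 3965 = 43225
65+: 1984 + 3387 = 5371
Youth dependency ratio = 9803 / 43225 × 100 = 23
Old-age dependency ratio = 5371 / 43225 × 100 = 12
Total dependency ratio = (9803 + 5371) / 43225 × 100 = 15174 / 43225 × 100 = 35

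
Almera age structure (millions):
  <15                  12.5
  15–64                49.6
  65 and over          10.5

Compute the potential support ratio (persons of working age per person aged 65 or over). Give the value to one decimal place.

Potential support ratio = 49.6 / 10.5 = 4.7

Potential support ratio: 4.7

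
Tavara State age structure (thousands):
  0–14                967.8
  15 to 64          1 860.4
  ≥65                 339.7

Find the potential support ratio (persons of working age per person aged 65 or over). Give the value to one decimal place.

Potential support ratio = 1 860.4 / 339.7 = 5.5

Potential support ratio: 5.5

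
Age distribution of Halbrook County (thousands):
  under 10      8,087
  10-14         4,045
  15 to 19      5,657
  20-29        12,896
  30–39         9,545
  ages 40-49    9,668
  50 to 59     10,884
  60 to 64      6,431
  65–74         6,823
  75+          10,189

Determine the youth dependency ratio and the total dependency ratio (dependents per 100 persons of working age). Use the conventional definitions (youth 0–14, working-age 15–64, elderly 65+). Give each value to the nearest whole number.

Youth dependency ratio: 22
Total dependency ratio: 53

0–14: 8,087 + 4,045 = 12,132
15–64: 5,657 + 12,896 + 9,545 + 9,668 + 10,884 + 6,431 = 55,081
65+: 6,823 + 10,189 = 17,012
Youth dependency ratio = 12,132 / 55,081 × 100 = 22
Total dependency ratio = (12,132 + 17,012) / 55,081 × 100 = 29,144 / 55,081 × 100 = 53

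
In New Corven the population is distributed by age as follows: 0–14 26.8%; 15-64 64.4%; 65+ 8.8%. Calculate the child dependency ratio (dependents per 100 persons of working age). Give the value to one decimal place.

Youth dependency ratio = 26.8 / 64.4 × 100 = 41.6

Youth dependency ratio: 41.6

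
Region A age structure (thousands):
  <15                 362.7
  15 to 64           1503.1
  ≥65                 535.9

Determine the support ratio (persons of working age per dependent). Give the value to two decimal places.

Support ratio: 1.67

Support ratio = 1503.1 / (362.7 + 535.9) = 1503.1 / 898.6 = 1.67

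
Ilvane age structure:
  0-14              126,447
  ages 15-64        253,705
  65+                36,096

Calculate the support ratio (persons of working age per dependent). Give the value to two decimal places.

Support ratio = 253,705 / (126,447 + 36,096) = 253,705 / 162,543 = 1.56

Support ratio: 1.56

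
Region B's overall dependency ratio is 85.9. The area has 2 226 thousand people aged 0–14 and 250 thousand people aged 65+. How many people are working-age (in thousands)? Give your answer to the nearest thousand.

Total dependency ratio = (youth + elderly) / working-age × 100
85.9 = (2 226 + 250) / W × 100
⇒ 2 882

Working-age: 2 882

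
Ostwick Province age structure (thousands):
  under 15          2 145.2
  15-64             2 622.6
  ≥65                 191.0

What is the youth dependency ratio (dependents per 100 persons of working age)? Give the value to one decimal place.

Youth dependency ratio = 2 145.2 / 2 622.6 × 100 = 81.8

Youth dependency ratio: 81.8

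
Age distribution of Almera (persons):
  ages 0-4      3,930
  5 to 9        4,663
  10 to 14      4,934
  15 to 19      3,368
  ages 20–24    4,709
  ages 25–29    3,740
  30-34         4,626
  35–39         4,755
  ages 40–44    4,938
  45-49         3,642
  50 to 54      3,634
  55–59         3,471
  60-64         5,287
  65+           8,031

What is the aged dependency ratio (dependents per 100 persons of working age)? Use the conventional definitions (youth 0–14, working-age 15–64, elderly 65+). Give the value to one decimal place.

Old-age dependency ratio: 19.0

0–14: 3,930 + 4,663 + 4,934 = 13,527
15–64: 3,368 + 4,709 + 3,740 + 4,626 + 4,755 + 4,938 + 3,642 + 3,634 + 3,471 + 5,287 = 42,170
65+: 8,031
Old-age dependency ratio = 8,031 / 42,170 × 100 = 19.0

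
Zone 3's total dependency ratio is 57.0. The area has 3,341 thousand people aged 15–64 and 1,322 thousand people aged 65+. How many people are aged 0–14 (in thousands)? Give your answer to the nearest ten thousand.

Total dependency ratio = (youth + elderly) / working-age × 100
57.0 = (Y + 1,322) / 3,341 × 100
⇒ 580

Aged 0–14: 580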